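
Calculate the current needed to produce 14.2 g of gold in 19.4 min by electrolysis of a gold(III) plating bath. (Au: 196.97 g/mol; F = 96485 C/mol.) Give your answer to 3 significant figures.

17.9 A

n(Au) = 14.2 / 196.97 = 0.07209 mol
Au³⁺ + 3e⁻ → Au, so n(e⁻) = 3 × 0.07209 = 0.2163 mol
Q = 0.2163 × 96485 = 20870 C
I = Q / t = 20870 / 1164 s = 17.9 A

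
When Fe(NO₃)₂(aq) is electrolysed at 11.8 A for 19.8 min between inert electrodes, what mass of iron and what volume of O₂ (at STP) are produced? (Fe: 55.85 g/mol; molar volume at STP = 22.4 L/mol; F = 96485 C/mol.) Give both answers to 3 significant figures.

Q = 11.8 × 1188 = 14020 C; n(e⁻) = 14020 / 96485 = 0.1453 mol
Cathode: Fe²⁺ + 2e⁻ → Fe → n(Fe) = 0.1453/2 = 0.07265 mol → 4.06 g
Anode: 2H₂O → O₂ + 4H⁺ + 4e⁻ → n(O₂) = 0.1453/4 = 0.03633 mol → 0.814 L

4.06 g Fe; 0.814 L O₂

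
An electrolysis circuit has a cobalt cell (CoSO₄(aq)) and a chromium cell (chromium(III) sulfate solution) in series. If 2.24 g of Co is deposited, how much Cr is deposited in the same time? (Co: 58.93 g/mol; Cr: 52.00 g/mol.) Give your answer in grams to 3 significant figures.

1.32 g

n(Co) = 2.24 / 58.93 = 0.03801 mol
Co²⁺ + 2e⁻ → Co, so n(e⁻) = 2 × 0.03801 = 0.07602 mol
Since the cells are in series, n(e⁻) in the Cr cell is also 0.07602 mol.
Cr³⁺ + 3e⁻ → Cr, so n(Cr) = 0.07602 / 3 = 0.02534 mol
m(Cr) = 0.02534 × 52.00 = 1.32 g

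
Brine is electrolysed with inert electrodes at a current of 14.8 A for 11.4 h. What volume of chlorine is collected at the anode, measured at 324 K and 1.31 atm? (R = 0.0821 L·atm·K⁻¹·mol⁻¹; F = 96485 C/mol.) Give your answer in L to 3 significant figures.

Charge passed = 14.8 × 41040 = 6.074×10^5 C
n(e⁻) = Q/F = 6.074×10^5/96485 = 6.295 mol
2Cl⁻ → Cl₂ + 2e⁻, so n(Cl₂) = 6.295 / 2 = 3.148 mol
V = nRT/P = 3.148 × 0.0821 × 324 / 1.31 = 63.92 L

63.9 L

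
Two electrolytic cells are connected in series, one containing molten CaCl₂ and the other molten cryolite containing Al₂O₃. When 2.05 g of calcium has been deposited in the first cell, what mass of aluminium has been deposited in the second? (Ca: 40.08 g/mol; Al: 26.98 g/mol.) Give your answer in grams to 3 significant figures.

0.920 g

n(Ca) = 2.05 / 40.08 = 0.05115 mol
Ca²⁺ + 2e⁻ → Ca, so n(e⁻) = 2 × 0.05115 = 0.1023 mol
The cells are in series, so the same charge (and hence the same n(e⁻) = 0.1023 mol) passes through both.
Al³⁺ + 3e⁻ → Al, so n(Al) = 0.1023 / 3 = 0.03410 mol
m(Al) = 0.03410 × 26.98 = 0.920 g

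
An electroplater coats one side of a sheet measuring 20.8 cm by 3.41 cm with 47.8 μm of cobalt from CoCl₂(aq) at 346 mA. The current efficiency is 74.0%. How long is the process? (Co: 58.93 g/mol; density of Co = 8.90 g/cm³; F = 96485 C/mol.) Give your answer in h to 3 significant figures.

10.7 h

Plated area = 20.8 × 3.41 = 70.93 cm²
Volume = 70.93 × 47.8×10⁻⁴ cm = 0.3390 cm³
m(Co) = 0.3390 × 8.90 = 3.017 g
n(Co) = 3.017 / 58.93 = 0.05120 mol; n(e⁻) = 2 × 0.05120 = 0.1024 mol
Q = 0.1024 × 96485 / 0.740 = 13350 C
t = 13350 / 0.346 = 38580 s = 10.7 h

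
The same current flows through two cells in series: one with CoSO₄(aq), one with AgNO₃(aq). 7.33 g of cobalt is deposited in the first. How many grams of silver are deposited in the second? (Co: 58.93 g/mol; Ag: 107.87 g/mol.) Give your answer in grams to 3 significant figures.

26.8 g

n(Co) = 7.33 / 58.93 = 0.1244 mol
Co²⁺ + 2e⁻ → Co, so n(e⁻) = 2 × 0.1244 = 0.2488 mol
In series, the same 0.2488 mol of electrons flows through the second cell.
Ag⁺ + e⁻ → Ag, so n(Ag) = 0.2488 mol
m(Ag) = 0.2488 × 107.87 = 26.8 g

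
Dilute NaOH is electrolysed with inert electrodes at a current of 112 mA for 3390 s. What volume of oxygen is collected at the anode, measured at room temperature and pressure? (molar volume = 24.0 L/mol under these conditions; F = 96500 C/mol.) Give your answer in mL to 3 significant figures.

Charge passed = 0.112 × 3390 = 379.7 C
n(e⁻) = 379.7 / 96500 = 0.003935 mol
2H₂O → O₂ + 4H⁺ + 4e⁻, so n(O₂) = 0.003935 / 4 = 9.838×10^-4 mol
V = 9.838×10^-4 × 24.0 = 0.02361 L
= 23.6 mL

23.6 mL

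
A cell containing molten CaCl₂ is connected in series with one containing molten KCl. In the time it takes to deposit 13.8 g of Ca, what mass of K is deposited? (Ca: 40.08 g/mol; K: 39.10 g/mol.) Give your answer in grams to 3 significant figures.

26.9 g

n(Ca) = 13.8 / 40.08 = 0.3443 mol
Ca²⁺ + 2e⁻ → Ca, so n(e⁻) = 2 × 0.3443 = 0.6886 mol
In series, the same 0.6886 mol of electrons flows through the second cell.
K⁺ + e⁻ → K, so n(K) = 0.6886 mol
m(K) = 0.6886 × 39.10 = 26.9 g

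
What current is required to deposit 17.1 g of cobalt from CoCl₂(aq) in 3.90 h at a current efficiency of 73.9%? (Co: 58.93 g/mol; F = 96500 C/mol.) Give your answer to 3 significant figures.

n(Co) = 17.1 / 58.93 = 0.2902 mol
Co²⁺ + 2e⁻ → Co, so n(e⁻) = 2 × 0.2902 = 0.5804 mol
Q = 0.5804 × 96500 / 0.739 = 75790 C
I = Q / t = 75790 / 14040 s = 5.40 A

5.40 A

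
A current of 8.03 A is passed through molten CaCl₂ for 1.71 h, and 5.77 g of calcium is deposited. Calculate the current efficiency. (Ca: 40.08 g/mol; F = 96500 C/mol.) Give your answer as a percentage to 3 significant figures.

56.2%

Q = 8.03 × 6156 = 49430 C
n(e⁻) = 49430 / 96500 = 0.5122 mol
Ca²⁺ + 2e⁻ → Ca, so theoretical n(Ca) = 0.2561 mol → 10.26 g
Efficiency = 5.77 / 10.26 = 0.5624 = 56.2%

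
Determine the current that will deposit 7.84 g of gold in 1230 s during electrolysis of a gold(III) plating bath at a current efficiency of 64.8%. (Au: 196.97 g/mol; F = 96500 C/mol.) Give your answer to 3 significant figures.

14.5 A

n(Au) = 7.84 / 196.97 = 0.03980 mol
Au³⁺ + 3e⁻ → Au, so n(e⁻) = 3 × 0.03980 = 0.1194 mol
Q = 0.1194 × 96500 / 0.648 = 17780 C
I = Q / t = 17780 / 1230 s = 14.5 A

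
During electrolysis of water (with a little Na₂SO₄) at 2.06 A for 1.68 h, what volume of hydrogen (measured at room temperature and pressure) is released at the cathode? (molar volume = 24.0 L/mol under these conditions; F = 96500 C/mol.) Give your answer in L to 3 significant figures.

1.55 L

Q = 2.06 A × 6048 s = 12460 C
Moles of electrons = 12460 / 96500 = 0.1291 mol
2H⁺ + 2e⁻ → H₂, so n(H₂) = 0.1291 / 2 = 0.06455 mol
V = 0.06455 × 24.0 = 1.549 L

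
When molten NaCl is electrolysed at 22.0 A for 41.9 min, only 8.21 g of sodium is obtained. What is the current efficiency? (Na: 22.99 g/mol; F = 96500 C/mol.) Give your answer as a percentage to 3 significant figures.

62.3%

Q = 22.0 × 2514 = 55310 C
n(e⁻) = 55310 / 96500 = 0.5732 mol
Na⁺ + e⁻ → Na, so theoretical n(Na) = 0.5732 mol → 13.18 g
Efficiency = 8.21 / 13.18 = 0.6229 = 62.3%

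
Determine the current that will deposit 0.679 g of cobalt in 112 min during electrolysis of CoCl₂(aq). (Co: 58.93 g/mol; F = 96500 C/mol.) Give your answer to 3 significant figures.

n(Co) = 0.679 / 58.93 = 0.01152 mol
Co²⁺ + 2e⁻ → Co, so n(e⁻) = 2 × 0.01152 = 0.02304 mol
Q = 0.02304 × 96500 = 2223 C
I = Q / t = 2223 / 6720 s = 0.331 A

0.331 A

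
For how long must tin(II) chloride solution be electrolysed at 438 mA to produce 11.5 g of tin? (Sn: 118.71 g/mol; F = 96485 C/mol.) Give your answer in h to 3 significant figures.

11.9 h

n(Sn) = 11.5 / 118.71 = 0.09687 mol
Sn²⁺ + 2e⁻ → Sn, so n(e⁻) = 2 × 0.09687 = 0.1937 mol
Q = 0.1937 × 96485 = 18690 C
t = Q / I = 18690 / 0.438 = 42670 s = 11.9 h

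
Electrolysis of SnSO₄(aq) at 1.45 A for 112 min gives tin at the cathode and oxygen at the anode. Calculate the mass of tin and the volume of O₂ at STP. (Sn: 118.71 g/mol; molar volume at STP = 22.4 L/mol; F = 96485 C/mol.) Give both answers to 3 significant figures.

Q = 1.45 × 6720 = 9744 C; n(e⁻) = 9744 / 96485 = 0.1010 mol
Cathode: Sn²⁺ + 2e⁻ → Sn → n(Sn) = 0.1010/2 = 0.05050 mol → 5.99 g
Anode: 2H₂O → O₂ + 4H⁺ + 4e⁻ → n(O₂) = 0.1010/4 = 0.02525 mol → 0.566 L

5.99 g Sn; 0.566 L O₂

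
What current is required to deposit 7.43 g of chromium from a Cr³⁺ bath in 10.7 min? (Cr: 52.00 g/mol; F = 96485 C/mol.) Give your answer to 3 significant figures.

n(Cr) = 7.43 / 52.00 = 0.1429 mol
Cr³⁺ + 3e⁻ → Cr, so n(e⁻) = 3 × 0.1429 = 0.4287 mol
Q = 0.4287 × 96485 = 41360 C
I = Q / t = 41360 / 642 s = 64.4 A

64.4 A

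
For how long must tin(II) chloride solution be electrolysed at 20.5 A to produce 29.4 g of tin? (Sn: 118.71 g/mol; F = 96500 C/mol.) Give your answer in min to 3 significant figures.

38.9 min

n(Sn) = 29.4 / 118.71 = 0.2477 mol
Sn²⁺ + 2e⁻ → Sn, so n(e⁻) = 2 × 0.2477 = 0.4954 mol
Q = 0.4954 × 96500 = 47810 C
t = Q / I = 47810 / 20.5 = 2332 s = 38.9 min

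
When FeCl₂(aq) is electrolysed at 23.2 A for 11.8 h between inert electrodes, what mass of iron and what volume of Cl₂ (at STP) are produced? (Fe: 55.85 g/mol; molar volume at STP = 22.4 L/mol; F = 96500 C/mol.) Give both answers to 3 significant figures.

285 g Fe; 114 L Cl₂

Q = 23.2 × 42480 = 9.855×10^5 C; n(e⁻) = 9.855×10^5 / 96500 = 10.21 mol
Cathode: Fe²⁺ + 2e⁻ → Fe → n(Fe) = 10.21/2 = 5.105 mol → 285 g
Anode: 2Cl⁻ → Cl₂ + 2e⁻ → n(Cl₂) = 10.21/2 = 5.105 mol → 114 L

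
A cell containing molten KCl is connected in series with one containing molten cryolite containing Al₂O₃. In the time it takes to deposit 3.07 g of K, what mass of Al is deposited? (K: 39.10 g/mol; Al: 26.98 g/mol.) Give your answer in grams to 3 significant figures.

0.706 g

n(K) = 3.07 / 39.10 = 0.07852 mol
K⁺ + e⁻ → K, so n(e⁻) = 0.07852 mol
The cells are in series, so the same charge (and hence the same n(e⁻) = 0.07852 mol) passes through both.
Al³⁺ + 3e⁻ → Al, so n(Al) = 0.07852 / 3 = 0.02617 mol
m(Al) = 0.02617 × 26.98 = 0.706 g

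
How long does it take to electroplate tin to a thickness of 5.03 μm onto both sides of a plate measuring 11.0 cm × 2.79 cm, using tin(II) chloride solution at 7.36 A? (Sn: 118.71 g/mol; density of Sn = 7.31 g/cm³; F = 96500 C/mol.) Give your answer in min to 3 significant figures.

Plated area = 2 × 11.0 × 2.79 = 61.38 cm²
Volume = 61.38 × 5.03×10⁻⁴ cm = 0.03087 cm³
m(Sn) = 0.03087 × 7.31 = 0.2257 g
n(Sn) = 0.2257 / 118.71 = 0.001901 mol; n(e⁻) = 2 × 0.001901 = 0.003802 mol
Q = 0.003802 × 96500 = 366.9 C
t = 366.9 / 7.36 = 49.85 s = 0.831 min

0.831 min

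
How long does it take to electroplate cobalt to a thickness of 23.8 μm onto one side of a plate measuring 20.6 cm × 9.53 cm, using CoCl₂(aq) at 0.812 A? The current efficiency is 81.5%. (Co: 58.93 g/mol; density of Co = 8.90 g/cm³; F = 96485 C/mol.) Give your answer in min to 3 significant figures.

343 min

Plated area = 20.6 × 9.53 = 196.3 cm²
Volume = 196.3 × 23.8×10⁻⁴ cm = 0.4672 cm³
m(Co) = 0.4672 × 8.90 = 4.158 g
n(Co) = 4.158 / 58.93 = 0.07056 mol; n(e⁻) = 2 × 0.07056 = 0.1411 mol
Q = 0.1411 × 96485 / 0.815 = 16700 C
t = 16700 / 0.812 = 20570 s = 343 min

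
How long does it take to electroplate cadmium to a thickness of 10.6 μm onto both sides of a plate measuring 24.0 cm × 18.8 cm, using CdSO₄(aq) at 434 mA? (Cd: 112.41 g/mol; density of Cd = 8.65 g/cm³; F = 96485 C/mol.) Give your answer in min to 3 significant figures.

545 min

Plated area = 2 × 24.0 × 18.8 = 902.4 cm²
Volume = 902.4 × 10.6×10⁻⁴ cm = 0.9565 cm³
m(Cd) = 0.9565 × 8.65 = 8.274 g
n(Cd) = 8.274 / 112.41 = 0.07361 mol; n(e⁻) = 2 × 0.07361 = 0.1472 mol
Q = 0.1472 × 96485 = 14200 C
t = 14200 / 0.434 = 32720 s = 545 min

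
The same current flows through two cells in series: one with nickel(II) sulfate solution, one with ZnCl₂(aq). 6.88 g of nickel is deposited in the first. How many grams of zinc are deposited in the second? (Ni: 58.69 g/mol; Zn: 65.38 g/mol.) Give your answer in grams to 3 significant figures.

n(Ni) = 6.88 / 58.69 = 0.1172 mol
Ni²⁺ + 2e⁻ → Ni, so n(e⁻) = 2 × 0.1172 = 0.2344 mol
The cells are in series, so the same charge (and hence the same n(e⁻) = 0.2344 mol) passes through both.
Zn²⁺ + 2e⁻ → Zn, so n(Zn) = 0.2344 / 2 = 0.1172 mol
m(Zn) = 0.1172 × 65.38 = 7.66 g

7.66 g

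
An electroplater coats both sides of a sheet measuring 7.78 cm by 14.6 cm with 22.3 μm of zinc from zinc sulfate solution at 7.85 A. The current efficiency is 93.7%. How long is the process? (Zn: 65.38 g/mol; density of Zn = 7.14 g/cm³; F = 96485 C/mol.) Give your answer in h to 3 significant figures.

0.403 h

Plated area = 2 × 7.78 × 14.6 = 227.2 cm²
Volume = 227.2 × 22.3×10⁻⁴ cm = 0.5067 cm³
m(Zn) = 0.5067 × 7.14 = 3.618 g
n(Zn) = 3.618 / 65.38 = 0.05534 mol; n(e⁻) = 2 × 0.05534 = 0.1107 mol
Q = 0.1107 × 96485 / 0.937 = 11400 C
t = 11400 / 7.85 = 1452 s = 0.403 h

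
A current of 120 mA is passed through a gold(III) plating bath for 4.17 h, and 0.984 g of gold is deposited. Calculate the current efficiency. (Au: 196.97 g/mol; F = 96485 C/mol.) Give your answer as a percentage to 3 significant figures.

80.3%

Q = 0.120 × 15012 = 1801 C
n(e⁻) = 1801 / 96485 = 0.01867 mol
Au³⁺ + 3e⁻ → Au, so theoretical n(Au) = 0.006223 mol → 1.226 g
Efficiency = 0.984 / 1.226 = 0.8026 = 80.3%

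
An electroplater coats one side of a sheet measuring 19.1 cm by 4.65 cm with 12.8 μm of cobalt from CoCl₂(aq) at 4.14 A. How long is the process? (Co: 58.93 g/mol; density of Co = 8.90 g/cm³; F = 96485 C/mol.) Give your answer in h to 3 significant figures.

Plated area = 19.1 × 4.65 = 88.82 cm²
Volume = 88.82 × 12.8×10⁻⁴ cm = 0.1137 cm³
m(Co) = 0.1137 × 8.90 = 1.012 g
n(Co) = 1.012 / 58.93 = 0.01717 mol; n(e⁻) = 2 × 0.01717 = 0.03434 mol
Q = 0.03434 × 96485 = 3313 C
t = 3313 / 4.14 = 800.2 s = 0.222 h

0.222 h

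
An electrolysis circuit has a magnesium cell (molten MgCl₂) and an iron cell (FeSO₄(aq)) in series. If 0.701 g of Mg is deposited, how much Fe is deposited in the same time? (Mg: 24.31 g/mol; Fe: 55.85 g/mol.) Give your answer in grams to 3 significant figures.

n(Mg) = 0.701 / 24.31 = 0.02884 mol
Mg²⁺ + 2e⁻ → Mg, so n(e⁻) = 2 × 0.02884 = 0.05768 mol
Since the cells are in series, n(e⁻) in the Fe cell is also 0.05768 mol.
Fe²⁺ + 2e⁻ → Fe, so n(Fe) = 0.05768 / 2 = 0.02884 mol
m(Fe) = 0.02884 × 55.85 = 1.61 g

1.61 g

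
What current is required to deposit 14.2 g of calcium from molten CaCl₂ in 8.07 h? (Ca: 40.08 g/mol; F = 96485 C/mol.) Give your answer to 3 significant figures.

2.35 A

n(Ca) = 14.2 / 40.08 = 0.3543 mol
Ca²⁺ + 2e⁻ → Ca, so n(e⁻) = 2 × 0.3543 = 0.7086 mol
Q = 0.7086 × 96485 = 68370 C
I = Q / t = 68370 / 29052 s = 2.35 A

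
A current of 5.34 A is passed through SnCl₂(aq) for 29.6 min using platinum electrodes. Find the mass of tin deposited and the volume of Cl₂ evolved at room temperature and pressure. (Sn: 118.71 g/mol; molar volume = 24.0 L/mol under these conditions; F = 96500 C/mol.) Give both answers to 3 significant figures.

Q = 5.34 × 1776 = 9484 C; n(e⁻) = 9484 / 96500 = 0.09828 mol
Cathode: Sn²⁺ + 2e⁻ → Sn → n(Sn) = 0.09828/2 = 0.04914 mol → 5.83 g
Anode: 2Cl⁻ → Cl₂ + 2e⁻ → n(Cl₂) = 0.09828/2 = 0.04914 mol → 1.18 L

5.83 g Sn; 1.18 L Cl₂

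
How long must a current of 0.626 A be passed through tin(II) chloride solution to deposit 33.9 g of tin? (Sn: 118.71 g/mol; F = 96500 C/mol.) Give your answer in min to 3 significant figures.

1470 min

n(Sn) = 33.9 / 118.71 = 0.2856 mol
Sn²⁺ + 2e⁻ → Sn, so n(e⁻) = 2 × 0.2856 = 0.5712 mol
Q = 0.5712 × 96500 = 55120 C
t = Q / I = 55120 / 0.626 = 88050 s = 1470 min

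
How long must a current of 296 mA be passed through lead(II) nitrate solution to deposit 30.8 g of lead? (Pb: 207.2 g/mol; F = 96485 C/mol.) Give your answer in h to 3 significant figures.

n(Pb) = 30.8 / 207.2 = 0.1486 mol
Pb²⁺ + 2e⁻ → Pb, so n(e⁻) = 2 × 0.1486 = 0.2972 mol
Q = 0.2972 × 96485 = 28680 C
t = Q / I = 28680 / 0.296 = 96890 s = 26.9 h

26.9 h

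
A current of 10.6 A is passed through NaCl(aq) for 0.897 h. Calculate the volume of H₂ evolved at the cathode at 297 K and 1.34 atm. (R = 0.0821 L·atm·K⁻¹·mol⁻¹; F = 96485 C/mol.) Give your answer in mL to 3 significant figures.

Q = 10.6 A × 3229.2 s = 34230 C
Moles of electrons = 34230 / 96485 = 0.3548 mol
2H⁺ + 2e⁻ → H₂, so n(H₂) = 0.3548 / 2 = 0.1774 mol
V = nRT/P = 0.1774 × 0.0821 × 297 / 1.34 = 3.228 L
= 3230 mL

3230 mL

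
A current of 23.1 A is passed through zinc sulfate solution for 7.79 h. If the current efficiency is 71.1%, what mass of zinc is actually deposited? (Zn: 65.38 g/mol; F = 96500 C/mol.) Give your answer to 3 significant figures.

156 g

Q = 23.1 × 28044 = 6.478×10^5 C
n(e⁻) = 6.478×10^5 / 96500 = 6.713 mol
Zn²⁺ + 2e⁻ → Zn, so theoretical m(Zn) = 3.357 × 65.38 = 219.5 g
Actual mass = 71.1% × 219.5 = 156 g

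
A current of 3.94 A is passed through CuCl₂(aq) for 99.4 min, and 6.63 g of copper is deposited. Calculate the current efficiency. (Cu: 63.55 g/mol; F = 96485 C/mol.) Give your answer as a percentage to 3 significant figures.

Q = 3.94 × 5964 = 23500 C
n(e⁻) = 23500 / 96485 = 0.2436 mol
Cu²⁺ + 2e⁻ → Cu, so theoretical n(Cu) = 0.1218 mol → 7.740 g
Efficiency = 6.63 / 7.740 = 0.8566 = 85.7%

85.7%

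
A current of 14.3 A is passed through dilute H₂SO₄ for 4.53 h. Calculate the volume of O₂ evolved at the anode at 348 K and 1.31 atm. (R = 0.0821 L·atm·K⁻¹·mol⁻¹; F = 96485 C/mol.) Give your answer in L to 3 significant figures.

Q = It = 14.3 × 16308 = 2.332×10^5 C
n(e⁻) = Q/F = 2.332×10^5/96485 = 2.417 mol
2H₂O → O₂ + 4H⁺ + 4e⁻, so n(O₂) = 2.417 / 4 = 0.6043 mol
V = nRT/P = 0.6043 × 0.0821 × 348 / 1.31 = 13.18 L

13.2 L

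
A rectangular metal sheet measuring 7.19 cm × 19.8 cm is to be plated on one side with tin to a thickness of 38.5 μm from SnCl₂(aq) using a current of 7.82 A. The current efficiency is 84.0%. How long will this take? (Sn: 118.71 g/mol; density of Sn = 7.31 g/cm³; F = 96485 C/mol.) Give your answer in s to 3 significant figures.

Plated area = 7.19 × 19.8 = 142.4 cm²
Volume = 142.4 × 38.5×10⁻⁴ cm = 0.5482 cm³
m(Sn) = 0.5482 × 7.31 = 4.007 g
n(Sn) = 4.007 / 118.71 = 0.03375 mol; n(e⁻) = 2 × 0.03375 = 0.06750 mol
Q = 0.06750 × 96485 / 0.840 = 7753 C
t = 7753 / 7.82 = 991.4 s

991 s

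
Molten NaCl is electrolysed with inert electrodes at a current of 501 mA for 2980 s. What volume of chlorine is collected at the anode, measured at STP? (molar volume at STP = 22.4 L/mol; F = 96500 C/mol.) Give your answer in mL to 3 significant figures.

173 mL

Q = It = 0.501 × 2980 = 1493 C
n(e⁻) = Q/F = 1493/96500 = 0.01547 mol
2Cl⁻ → Cl₂ + 2e⁻, so n(Cl₂) = 0.01547 / 2 = 0.007735 mol
V = 0.007735 × 22.4 = 0.1733 L
= 173 mL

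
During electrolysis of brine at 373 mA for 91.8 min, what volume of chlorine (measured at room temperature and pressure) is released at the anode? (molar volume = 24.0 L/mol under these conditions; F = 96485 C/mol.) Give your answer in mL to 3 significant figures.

Q = 0.373 A × 5508 s = 2054 C
n(e⁻) = 2054 / 96485 = 0.02129 mol
2Cl⁻ → Cl₂ + 2e⁻, so n(Cl₂) = 0.02129 / 2 = 0.01065 mol
V = 0.01065 × 24.0 = 0.2556 L
= 256 mL

256 mL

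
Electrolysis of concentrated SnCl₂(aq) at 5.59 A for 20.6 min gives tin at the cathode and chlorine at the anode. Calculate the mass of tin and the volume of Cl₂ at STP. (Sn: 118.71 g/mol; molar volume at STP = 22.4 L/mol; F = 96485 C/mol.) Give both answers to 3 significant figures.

4.25 g Sn; 0.802 L Cl₂

Q = 5.59 × 1236 = 6909 C; n(e⁻) = 6909 / 96485 = 0.07161 mol
Cathode: Sn²⁺ + 2e⁻ → Sn → n(Sn) = 0.07161/2 = 0.03581 mol → 4.25 g
Anode: 2Cl⁻ → Cl₂ + 2e⁻ → n(Cl₂) = 0.07161/2 = 0.03581 mol → 0.802 L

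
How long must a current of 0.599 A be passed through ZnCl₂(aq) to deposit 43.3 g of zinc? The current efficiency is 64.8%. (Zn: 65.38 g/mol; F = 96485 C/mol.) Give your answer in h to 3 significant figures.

n(Zn) = 43.3 / 65.38 = 0.6623 mol
Zn²⁺ + 2e⁻ → Zn, so n(e⁻) = 2 × 0.6623 = 1.325 mol
Q = 1.325 × 96485 / 0.648 = 1.973×10^5 C
t = Q / I = 1.973×10^5 / 0.599 = 3.294×10^5 s = 91.5 h

91.5 h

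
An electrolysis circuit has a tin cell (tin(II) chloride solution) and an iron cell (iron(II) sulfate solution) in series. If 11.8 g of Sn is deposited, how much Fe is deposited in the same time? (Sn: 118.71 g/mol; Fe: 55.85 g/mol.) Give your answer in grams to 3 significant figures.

5.55 g

n(Sn) = 11.8 / 118.71 = 0.09940 mol
Sn²⁺ + 2e⁻ → Sn, so n(e⁻) = 2 × 0.09940 = 0.1988 mol
Since the cells are in series, n(e⁻) in the Fe cell is also 0.1988 mol.
Fe²⁺ + 2e⁻ → Fe, so n(Fe) = 0.1988 / 2 = 0.09940 mol
m(Fe) = 0.09940 × 55.85 = 5.55 g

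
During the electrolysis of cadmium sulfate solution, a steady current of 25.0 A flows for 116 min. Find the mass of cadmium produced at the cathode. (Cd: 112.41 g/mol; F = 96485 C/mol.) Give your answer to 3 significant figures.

101 g

Charge passed = 25.0 × 6960 = 1.740×10^5 C
n(e⁻) = 1.740×10^5 / 96485 = 1.803 mol
Cd²⁺ + 2e⁻ → Cd, so n(Cd) = 1.803 / 2 = 0.9015 mol
m = 0.9015 × 112.41 = 101 g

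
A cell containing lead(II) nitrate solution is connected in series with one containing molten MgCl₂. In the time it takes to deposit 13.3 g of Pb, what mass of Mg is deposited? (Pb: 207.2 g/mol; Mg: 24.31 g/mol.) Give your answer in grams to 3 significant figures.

n(Pb) = 13.3 / 207.2 = 0.06419 mol
Pb²⁺ + 2e⁻ → Pb, so n(e⁻) = 2 × 0.06419 = 0.1284 mol
Same current for the same time ⇒ same n(e⁻) = 0.1284 mol in both cells.
Mg²⁺ + 2e⁻ → Mg, so n(Mg) = 0.1284 / 2 = 0.06420 mol
m(Mg) = 0.06420 × 24.31 = 1.56 g

1.56 g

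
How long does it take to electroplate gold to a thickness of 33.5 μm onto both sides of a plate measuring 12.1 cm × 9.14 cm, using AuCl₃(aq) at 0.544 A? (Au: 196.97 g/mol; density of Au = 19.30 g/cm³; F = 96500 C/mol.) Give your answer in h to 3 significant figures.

Plated area = 2 × 12.1 × 9.14 = 221.2 cm²
Volume = 221.2 × 33.5×10⁻⁴ cm = 0.7410 cm³
m(Au) = 0.7410 × 19.30 = 14.30 g
n(Au) = 14.30 / 196.97 = 0.07260 mol; n(e⁻) = 3 × 0.07260 = 0.2178 mol
Q = 0.2178 × 96500 = 21020 C
t = 21020 / 0.544 = 38640 s = 10.7 h

10.7 h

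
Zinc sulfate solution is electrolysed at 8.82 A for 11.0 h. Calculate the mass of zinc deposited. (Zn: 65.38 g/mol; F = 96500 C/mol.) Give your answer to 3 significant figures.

Q = 8.82 A × 39600 s = 3.493×10^5 C
n(e⁻) = 3.493×10^5 / 96500 = 3.620 mol
Zn²⁺ + 2e⁻ → Zn, so n(Zn) = 3.620 / 2 = 1.810 mol
m = 1.810 × 65.38 = 118 g

118 g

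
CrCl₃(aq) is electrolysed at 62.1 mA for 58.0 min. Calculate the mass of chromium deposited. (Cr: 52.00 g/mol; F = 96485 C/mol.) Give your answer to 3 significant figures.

Q = 0.0621 A × 3480 s = 216.1 C
n(e⁻) = 216.1 / 96485 = 0.002240 mol
Cr³⁺ + 3e⁻ → Cr, so n(Cr) = 0.002240 / 3 = 7.467×10^-4 mol
m = 7.467×10^-4 × 52.00 = 0.0388 g

0.0388 g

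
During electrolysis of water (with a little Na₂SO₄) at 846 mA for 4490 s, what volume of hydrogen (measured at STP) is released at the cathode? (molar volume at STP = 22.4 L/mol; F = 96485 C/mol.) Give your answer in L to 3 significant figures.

0.441 L

Charge passed = 0.846 × 4490 = 3799 C
n(e⁻) = Q/F = 3799/96485 = 0.03937 mol
2H⁺ + 2e⁻ → H₂, so n(H₂) = 0.03937 / 2 = 0.01969 mol
V = 0.01969 × 22.4 = 0.4411 L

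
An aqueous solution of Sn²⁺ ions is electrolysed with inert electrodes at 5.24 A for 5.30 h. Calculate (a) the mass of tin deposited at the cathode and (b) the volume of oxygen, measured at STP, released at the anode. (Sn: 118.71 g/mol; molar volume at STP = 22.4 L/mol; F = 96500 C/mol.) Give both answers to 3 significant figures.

61.5 g Sn; 5.80 L O₂

Q = 5.24 × 19080 = 99980 C; n(e⁻) = 99980 / 96500 = 1.036 mol
Cathode: Sn²⁺ + 2e⁻ → Sn → n(Sn) = 1.036/2 = 0.5180 mol → 61.5 g
Anode: 2H₂O → O₂ + 4H⁺ + 4e⁻ → n(O₂) = 1.036/4 = 0.2590 mol → 5.80 L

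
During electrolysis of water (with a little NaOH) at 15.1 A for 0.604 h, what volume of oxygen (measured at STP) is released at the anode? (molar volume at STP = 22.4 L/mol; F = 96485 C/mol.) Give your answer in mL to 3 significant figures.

1910 mL

Charge passed = 15.1 × 2174.4 = 32830 C
n(e⁻) = Q/F = 32830/96485 = 0.3403 mol
2H₂O → O₂ + 4H⁺ + 4e⁻, so n(O₂) = 0.3403 / 4 = 0.08508 mol
V = 0.08508 × 22.4 = 1.906 L
= 1910 mL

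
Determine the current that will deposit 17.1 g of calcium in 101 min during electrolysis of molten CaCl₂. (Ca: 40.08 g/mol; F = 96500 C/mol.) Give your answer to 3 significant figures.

n(Ca) = 17.1 / 40.08 = 0.4266 mol
Ca²⁺ + 2e⁻ → Ca, so n(e⁻) = 2 × 0.4266 = 0.8532 mol
Q = 0.8532 × 96500 = 82330 C
I = Q / t = 82330 / 6060 s = 13.6 A

13.6 A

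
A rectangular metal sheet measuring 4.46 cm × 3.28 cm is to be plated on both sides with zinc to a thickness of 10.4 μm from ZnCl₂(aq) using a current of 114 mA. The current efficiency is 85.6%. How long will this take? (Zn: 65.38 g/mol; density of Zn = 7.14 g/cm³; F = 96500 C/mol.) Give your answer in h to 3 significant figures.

1.83 h

Plated area = 2 × 4.46 × 3.28 = 29.26 cm²
Volume = 29.26 × 10.4×10⁻⁴ cm = 0.03043 cm³
m(Zn) = 0.03043 × 7.14 = 0.2173 g
n(Zn) = 0.2173 / 65.38 = 0.003324 mol; n(e⁻) = 2 × 0.003324 = 0.006648 mol
Q = 0.006648 × 96500 / 0.856 = 749.5 C
t = 749.5 / 0.114 = 6575 s = 1.83 h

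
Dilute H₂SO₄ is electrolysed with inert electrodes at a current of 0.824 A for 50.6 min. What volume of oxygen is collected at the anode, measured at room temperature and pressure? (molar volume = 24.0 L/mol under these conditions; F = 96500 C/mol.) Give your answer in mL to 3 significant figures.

156 mL

Q = It = 0.824 × 3036 = 2502 C
n(e⁻) = Q/F = 2502/96500 = 0.02593 mol
2H₂O → O₂ + 4H⁺ + 4e⁻, so n(O₂) = 0.02593 / 4 = 0.006483 mol
V = 0.006483 × 24.0 = 0.1556 L
= 156 mL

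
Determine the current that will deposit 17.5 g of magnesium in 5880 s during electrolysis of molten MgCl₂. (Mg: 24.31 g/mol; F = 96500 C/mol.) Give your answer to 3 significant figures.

23.6 A

n(Mg) = 17.5 / 24.31 = 0.7199 mol
Mg²⁺ + 2e⁻ → Mg, so n(e⁻) = 2 × 0.7199 = 1.440 mol
Q = 1.440 × 96500 = 1.390×10^5 C
I = Q / t = 1.390×10^5 / 5880 s = 23.6 A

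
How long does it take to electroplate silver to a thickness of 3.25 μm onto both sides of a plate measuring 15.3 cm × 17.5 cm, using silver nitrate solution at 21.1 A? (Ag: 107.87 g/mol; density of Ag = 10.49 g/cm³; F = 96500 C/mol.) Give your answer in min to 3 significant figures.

Plated area = 2 × 15.3 × 17.5 = 535.5 cm²
Volume = 535.5 × 3.25×10⁻⁴ cm = 0.1740 cm³
m(Ag) = 0.1740 × 10.49 = 1.825 g
n(Ag) = 1.825 / 107.87 = 0.01692 mol; n(e⁻) = 0.01692 mol
Q = 0.01692 × 96500 = 1633 C
t = 1633 / 21.1 = 77.39 s = 1.29 min

1.29 min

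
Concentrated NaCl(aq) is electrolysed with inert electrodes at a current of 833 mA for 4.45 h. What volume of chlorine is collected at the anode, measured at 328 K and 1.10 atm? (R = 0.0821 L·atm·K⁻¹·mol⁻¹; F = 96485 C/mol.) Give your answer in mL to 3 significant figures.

1690 mL

Q = 0.833 A × 16020 s = 13340 C
Moles of electrons = 13340 / 96485 = 0.1383 mol
2Cl⁻ → Cl₂ + 2e⁻, so n(Cl₂) = 0.1383 / 2 = 0.06915 mol
V = nRT/P = 0.06915 × 0.0821 × 328 / 1.10 = 1.693 L
= 1690 mL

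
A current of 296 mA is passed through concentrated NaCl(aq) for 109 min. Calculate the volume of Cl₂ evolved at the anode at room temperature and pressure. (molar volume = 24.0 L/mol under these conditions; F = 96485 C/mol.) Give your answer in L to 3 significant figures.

0.241 L

Charge passed = 0.296 × 6540 = 1936 C
n(e⁻) = Q/F = 1936/96485 = 0.02007 mol
2Cl⁻ → Cl₂ + 2e⁻, so n(Cl₂) = 0.02007 / 2 = 0.01004 mol
V = 0.01004 × 24.0 = 0.2410 L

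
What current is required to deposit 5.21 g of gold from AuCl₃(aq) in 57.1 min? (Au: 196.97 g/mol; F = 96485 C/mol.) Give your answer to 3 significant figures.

2.23 A

n(Au) = 5.21 / 196.97 = 0.02645 mol
Au³⁺ + 3e⁻ → Au, so n(e⁻) = 3 × 0.02645 = 0.07935 mol
Q = 0.07935 × 96485 = 7656 C
I = Q / t = 7656 / 3426 s = 2.23 A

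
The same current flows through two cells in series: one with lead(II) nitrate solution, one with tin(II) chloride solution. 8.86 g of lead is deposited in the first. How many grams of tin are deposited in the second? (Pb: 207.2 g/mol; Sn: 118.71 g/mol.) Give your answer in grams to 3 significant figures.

n(Pb) = 8.86 / 207.2 = 0.04276 mol
Pb²⁺ + 2e⁻ → Pb, so n(e⁻) = 2 × 0.04276 = 0.08552 mol
In series, the same 0.08552 mol of electrons flows through the second cell.
Sn²⁺ + 2e⁻ → Sn, so n(Sn) = 0.08552 / 2 = 0.04276 mol
m(Sn) = 0.04276 × 118.71 = 5.08 g

5.08 g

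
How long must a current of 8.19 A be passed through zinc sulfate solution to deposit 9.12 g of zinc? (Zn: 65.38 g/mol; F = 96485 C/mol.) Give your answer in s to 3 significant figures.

n(Zn) = 9.12 / 65.38 = 0.1395 mol
Zn²⁺ + 2e⁻ → Zn, so n(e⁻) = 2 × 0.1395 = 0.2790 mol
Q = 0.2790 × 96485 = 26920 C
t = Q / I = 26920 / 8.19 = 3287 s

3290 s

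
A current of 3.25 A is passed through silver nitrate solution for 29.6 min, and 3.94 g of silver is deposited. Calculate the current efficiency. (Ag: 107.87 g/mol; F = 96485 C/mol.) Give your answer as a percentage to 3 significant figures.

Q = 3.25 × 1776 = 5772 C
n(e⁻) = 5772 / 96485 = 0.05982 mol
Ag⁺ + e⁻ → Ag, so theoretical n(Ag) = 0.05982 mol → 6.453 g
Efficiency = 3.94 / 6.453 = 0.6106 = 61.1%

61.1%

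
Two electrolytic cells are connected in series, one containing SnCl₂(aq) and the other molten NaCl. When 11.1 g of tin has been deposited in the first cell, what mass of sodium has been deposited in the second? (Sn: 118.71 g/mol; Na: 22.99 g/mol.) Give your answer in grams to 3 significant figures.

4.30 g

n(Sn) = 11.1 / 118.71 = 0.09351 mol
Sn²⁺ + 2e⁻ → Sn, so n(e⁻) = 2 × 0.09351 = 0.1870 mol
The cells are in series, so the same charge (and hence the same n(e⁻) = 0.1870 mol) passes through both.
Na⁺ + e⁻ → Na, so n(Na) = 0.1870 mol
m(Na) = 0.1870 × 22.99 = 4.30 g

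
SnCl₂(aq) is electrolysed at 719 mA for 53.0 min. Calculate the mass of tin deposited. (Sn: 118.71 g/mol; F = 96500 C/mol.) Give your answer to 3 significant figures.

Q = 0.719 A × 3180 s = 2286 C
n(e⁻) = Q/F = 2286/96500 = 0.02369 mol
Sn²⁺ + 2e⁻ → Sn, so n(Sn) = 0.02369 / 2 = 0.01185 mol
m = 0.01185 × 118.71 = 1.41 g

1.41 g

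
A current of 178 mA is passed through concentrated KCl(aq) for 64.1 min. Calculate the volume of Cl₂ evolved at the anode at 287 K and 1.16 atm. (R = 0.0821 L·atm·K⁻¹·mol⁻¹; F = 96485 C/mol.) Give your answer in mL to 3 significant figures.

72.1 mL

Q = 0.178 A × 3846 s = 684.6 C
n(e⁻) = 684.6 / 96485 = 0.007095 mol
2Cl⁻ → Cl₂ + 2e⁻, so n(Cl₂) = 0.007095 / 2 = 0.003548 mol
V = nRT/P = 0.003548 × 0.0821 × 287 / 1.16 = 0.07207 L
= 72.1 mL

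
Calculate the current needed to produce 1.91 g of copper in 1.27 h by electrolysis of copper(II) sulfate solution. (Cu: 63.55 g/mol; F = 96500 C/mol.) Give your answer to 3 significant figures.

1.27 A

n(Cu) = 1.91 / 63.55 = 0.03006 mol
Cu²⁺ + 2e⁻ → Cu, so n(e⁻) = 2 × 0.03006 = 0.06012 mol
Q = 0.06012 × 96500 = 5802 C
I = Q / t = 5802 / 4572 s = 1.27 A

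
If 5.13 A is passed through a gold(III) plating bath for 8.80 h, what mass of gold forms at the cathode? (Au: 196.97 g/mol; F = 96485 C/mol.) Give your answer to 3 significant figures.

111 g

Charge passed = 5.13 × 31680 = 1.625×10^5 C
n(e⁻) = Q/F = 1.625×10^5/96485 = 1.684 mol
Au³⁺ + 3e⁻ → Au, so n(Au) = 1.684 / 3 = 0.5613 mol
m = 0.5613 × 196.97 = 111 g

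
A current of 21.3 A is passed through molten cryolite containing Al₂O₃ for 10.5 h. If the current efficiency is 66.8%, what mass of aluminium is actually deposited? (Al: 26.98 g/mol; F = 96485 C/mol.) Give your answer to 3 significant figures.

Q = 21.3 × 37800 = 8.051×10^5 C
n(e⁻) = 8.051×10^5 / 96485 = 8.344 mol
Al³⁺ + 3e⁻ → Al, so theoretical m(Al) = 2.781 × 26.98 = 75.03 g
Actual mass = 66.8% × 75.03 = 50.1 g

50.1 g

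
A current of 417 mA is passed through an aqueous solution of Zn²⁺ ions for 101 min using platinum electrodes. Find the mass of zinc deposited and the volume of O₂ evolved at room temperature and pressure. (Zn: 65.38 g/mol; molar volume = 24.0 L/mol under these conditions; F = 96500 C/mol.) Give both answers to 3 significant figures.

Q = 0.417 × 6060 = 2527 C; n(e⁻) = 2527 / 96500 = 0.02619 mol
Cathode: Zn²⁺ + 2e⁻ → Zn → n(Zn) = 0.02619/2 = 0.01310 mol → 0.856 g
Anode: 2H₂O → O₂ + 4H⁺ + 4e⁻ → n(O₂) = 0.02619/4 = 0.006548 mol → 0.157 L

0.856 g Zn; 0.157 L O₂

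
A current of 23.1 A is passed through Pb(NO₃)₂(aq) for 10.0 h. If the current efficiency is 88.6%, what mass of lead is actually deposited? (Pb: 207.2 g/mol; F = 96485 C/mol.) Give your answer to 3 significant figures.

Q = 23.1 × 36000 = 8.316×10^5 C
n(e⁻) = 8.316×10^5 / 96485 = 8.619 mol
Pb²⁺ + 2e⁻ → Pb, so theoretical m(Pb) = 4.310 × 207.2 = 893.0 g
Actual mass = 88.6% × 893.0 = 791 g

791 g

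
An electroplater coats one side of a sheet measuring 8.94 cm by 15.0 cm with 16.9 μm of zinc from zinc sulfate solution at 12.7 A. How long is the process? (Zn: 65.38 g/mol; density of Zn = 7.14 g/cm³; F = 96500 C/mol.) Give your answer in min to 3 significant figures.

6.27 min

Plated area = 8.94 × 15.0 = 134.1 cm²
Volume = 134.1 × 16.9×10⁻⁴ cm = 0.2266 cm³
m(Zn) = 0.2266 × 7.14 = 1.618 g
n(Zn) = 1.618 / 65.38 = 0.02475 mol; n(e⁻) = 2 × 0.02475 = 0.04950 mol
Q = 0.04950 × 96500 = 4777 C
t = 4777 / 12.7 = 376.1 s = 6.27 min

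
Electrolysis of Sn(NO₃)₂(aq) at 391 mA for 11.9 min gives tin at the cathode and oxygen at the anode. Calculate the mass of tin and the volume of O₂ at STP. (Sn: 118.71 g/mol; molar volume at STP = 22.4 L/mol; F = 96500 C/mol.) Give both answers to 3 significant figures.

Q = 0.391 × 714 = 279.2 C; n(e⁻) = 279.2 / 96500 = 0.002893 mol
Cathode: Sn²⁺ + 2e⁻ → Sn → n(Sn) = 0.002893/2 = 0.001447 mol → 0.172 g
Anode: 2H₂O → O₂ + 4H⁺ + 4e⁻ → n(O₂) = 0.002893/4 = 7.233×10^-4 mol → 0.0162 L

0.172 g Sn; 0.0162 L O₂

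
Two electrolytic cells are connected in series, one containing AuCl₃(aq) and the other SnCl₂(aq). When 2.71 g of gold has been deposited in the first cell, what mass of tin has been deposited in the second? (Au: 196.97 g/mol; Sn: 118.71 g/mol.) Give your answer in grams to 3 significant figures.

n(Au) = 2.71 / 196.97 = 0.01376 mol
Au³⁺ + 3e⁻ → Au, so n(e⁻) = 3 × 0.01376 = 0.04128 mol
Since the cells are in series, n(e⁻) in the Sn cell is also 0.04128 mol.
Sn²⁺ + 2e⁻ → Sn, so n(Sn) = 0.04128 / 2 = 0.02064 mol
m(Sn) = 0.02064 × 118.71 = 2.45 g

2.45 g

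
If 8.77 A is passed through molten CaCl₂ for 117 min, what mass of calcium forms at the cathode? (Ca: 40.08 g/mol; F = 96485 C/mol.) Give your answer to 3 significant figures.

12.8 g

Q = It = 8.77 × 7020 = 61570 C
n(e⁻) = Q/F = 61570/96485 = 0.6381 mol
Ca²⁺ + 2e⁻ → Ca, so n(Ca) = 0.6381 / 2 = 0.3191 mol
m = 0.3191 × 40.08 = 12.8 g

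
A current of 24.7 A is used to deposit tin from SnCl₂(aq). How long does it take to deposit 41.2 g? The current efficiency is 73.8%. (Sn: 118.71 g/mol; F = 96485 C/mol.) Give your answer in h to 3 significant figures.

1.02 h

n(Sn) = 41.2 / 118.71 = 0.3471 mol
Sn²⁺ + 2e⁻ → Sn, so n(e⁻) = 2 × 0.3471 = 0.6942 mol
Q = 0.6942 × 96485 / 0.738 = 90760 C
t = Q / I = 90760 / 24.7 = 3674 s = 1.02 h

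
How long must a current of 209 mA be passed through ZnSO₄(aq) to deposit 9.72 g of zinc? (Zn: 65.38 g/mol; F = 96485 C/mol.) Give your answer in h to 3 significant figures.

38.1 h

n(Zn) = 9.72 / 65.38 = 0.1487 mol
Zn²⁺ + 2e⁻ → Zn, so n(e⁻) = 2 × 0.1487 = 0.2974 mol
Q = 0.2974 × 96485 = 28690 C
t = Q / I = 28690 / 0.209 = 1.373×10^5 s = 38.1 h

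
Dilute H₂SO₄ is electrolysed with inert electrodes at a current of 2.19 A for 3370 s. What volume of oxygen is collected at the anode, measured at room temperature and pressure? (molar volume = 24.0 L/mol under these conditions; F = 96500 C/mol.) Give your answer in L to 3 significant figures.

0.459 L

Q = It = 2.19 × 3370 = 7380 C
Moles of electrons = 7380 / 96500 = 0.07648 mol
2H₂O → O₂ + 4H⁺ + 4e⁻, so n(O₂) = 0.07648 / 4 = 0.01912 mol
V = 0.01912 × 24.0 = 0.4589 L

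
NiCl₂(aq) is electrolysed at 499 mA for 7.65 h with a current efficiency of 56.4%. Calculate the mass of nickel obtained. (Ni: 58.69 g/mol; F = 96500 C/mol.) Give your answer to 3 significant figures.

Q = 0.499 × 27540 = 13740 C
n(e⁻) = 13740 / 96500 = 0.1424 mol
Ni²⁺ + 2e⁻ → Ni, so theoretical m(Ni) = 0.07120 × 58.69 = 4.179 g
Actual mass = 56.4% × 4.179 = 2.36 g

2.36 g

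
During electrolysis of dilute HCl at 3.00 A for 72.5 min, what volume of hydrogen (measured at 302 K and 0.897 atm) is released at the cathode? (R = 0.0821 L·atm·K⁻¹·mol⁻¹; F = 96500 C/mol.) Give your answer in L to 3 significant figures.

1.87 L

Q = It = 3.00 × 4350 = 13050 C
n(e⁻) = Q/F = 13050/96500 = 0.1352 mol
2H⁺ + 2e⁻ → H₂, so n(H₂) = 0.1352 / 2 = 0.06760 mol
V = nRT/P = 0.06760 × 0.0821 × 302 / 0.897 = 1.869 L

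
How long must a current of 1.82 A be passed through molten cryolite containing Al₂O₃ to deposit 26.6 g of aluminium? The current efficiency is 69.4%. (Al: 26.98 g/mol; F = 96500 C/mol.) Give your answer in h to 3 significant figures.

n(Al) = 26.6 / 26.98 = 0.9859 mol
Al³⁺ + 3e⁻ → Al, so n(e⁻) = 3 × 0.9859 = 2.958 mol
Q = 2.958 × 96500 / 0.694 = 4.113×10^5 C
t = Q / I = 4.113×10^5 / 1.82 = 2.260×10^5 s = 62.8 h

62.8 h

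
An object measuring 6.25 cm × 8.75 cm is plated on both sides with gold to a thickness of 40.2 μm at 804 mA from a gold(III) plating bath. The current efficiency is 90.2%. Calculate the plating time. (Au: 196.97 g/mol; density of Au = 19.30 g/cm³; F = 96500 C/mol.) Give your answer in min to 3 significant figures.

Plated area = 2 × 6.25 × 8.75 = 109.4 cm²
Volume = 109.4 × 40.2×10⁻⁴ cm = 0.4398 cm³
m(Au) = 0.4398 × 19.30 = 8.488 g
n(Au) = 8.488 / 196.97 = 0.04309 mol; n(e⁻) = 3 × 0.04309 = 0.1293 mol
Q = 0.1293 × 96500 / 0.902 = 13830 C
t = 13830 / 0.804 = 17200 s = 287 min

287 min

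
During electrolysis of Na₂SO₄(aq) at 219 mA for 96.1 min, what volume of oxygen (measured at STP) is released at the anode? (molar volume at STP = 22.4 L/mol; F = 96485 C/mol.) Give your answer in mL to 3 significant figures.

73.3 mL

Q = 0.219 A × 5766 s = 1263 C
n(e⁻) = 1263 / 96485 = 0.01309 mol
2H₂O → O₂ + 4H⁺ + 4e⁻, so n(O₂) = 0.01309 / 4 = 0.003273 mol
V = 0.003273 × 22.4 = 0.07332 L
= 73.3 mL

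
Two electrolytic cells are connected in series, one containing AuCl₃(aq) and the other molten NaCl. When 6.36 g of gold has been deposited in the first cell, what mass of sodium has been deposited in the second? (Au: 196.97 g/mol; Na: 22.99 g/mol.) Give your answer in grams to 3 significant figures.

2.23 g

n(Au) = 6.36 / 196.97 = 0.03229 mol
Au³⁺ + 3e⁻ → Au, so n(e⁻) = 3 × 0.03229 = 0.09687 mol
In series, the same 0.09687 mol of electrons flows through the second cell.
Na⁺ + e⁻ → Na, so n(Na) = 0.09687 mol
m(Na) = 0.09687 × 22.99 = 2.23 g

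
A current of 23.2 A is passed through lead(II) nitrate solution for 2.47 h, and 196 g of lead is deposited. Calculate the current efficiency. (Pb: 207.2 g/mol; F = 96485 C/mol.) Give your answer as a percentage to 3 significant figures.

88.5%

Q = 23.2 × 8892 = 2.063×10^5 C
n(e⁻) = 2.063×10^5 / 96485 = 2.138 mol
Pb²⁺ + 2e⁻ → Pb, so theoretical n(Pb) = 1.069 mol → 221.5 g
Efficiency = 196 / 221.5 = 0.8849 = 88.5%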